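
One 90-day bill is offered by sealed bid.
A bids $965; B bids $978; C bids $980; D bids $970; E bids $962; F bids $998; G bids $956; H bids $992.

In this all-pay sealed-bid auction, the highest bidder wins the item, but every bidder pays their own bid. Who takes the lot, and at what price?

F pays $998

Sorting bids: 998 (F) > 992 (H) > 980 (C) > 978 (B) > 970 (D) > 965 (A) > …
F is highest and takes the item; every bidder forfeits their bid.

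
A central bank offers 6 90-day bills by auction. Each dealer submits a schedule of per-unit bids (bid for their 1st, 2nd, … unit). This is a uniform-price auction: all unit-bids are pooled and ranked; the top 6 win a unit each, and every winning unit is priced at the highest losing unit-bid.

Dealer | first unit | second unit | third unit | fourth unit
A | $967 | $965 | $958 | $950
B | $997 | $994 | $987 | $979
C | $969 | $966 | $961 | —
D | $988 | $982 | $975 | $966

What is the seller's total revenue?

Total revenue: $5,850

Merging the schedules and taking the best 6: 997 (B-1), 994 (B-2), 988 (D-1), 987 (B-3), 982 (D-2), 979 (B-4)
The (k+1)-th unit-bid is $975.
Allocation: B 4, D 2. Every unit priced at $975.
Revenue = 6 × 975 = $5,850.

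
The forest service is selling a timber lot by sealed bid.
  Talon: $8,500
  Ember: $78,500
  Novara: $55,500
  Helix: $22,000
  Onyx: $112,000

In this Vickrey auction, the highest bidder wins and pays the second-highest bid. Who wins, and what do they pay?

Vickrey auction: the highest bidder wins and pays the second-highest bid.
Bids in order: 112,000 (Onyx) > 78,500 (Ember) > 55,500 (Novara) > 22,000 (Helix) > 8,500 (Talon)
Onyx wins with the highest bid; price is set by the runner-up at $78,500.

Onyx pays $78,500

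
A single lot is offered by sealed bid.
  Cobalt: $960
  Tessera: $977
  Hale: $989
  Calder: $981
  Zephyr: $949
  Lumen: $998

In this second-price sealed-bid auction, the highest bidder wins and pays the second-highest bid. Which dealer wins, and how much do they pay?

Lumen pays $989

Bids in order: 998 (Lumen) > 989 (Hale) > 981 (Calder) > 977 (Tessera) > 960 (Cobalt) > 949 (Zephyr)
Second-price: Lumen pays Hale's bid of $989.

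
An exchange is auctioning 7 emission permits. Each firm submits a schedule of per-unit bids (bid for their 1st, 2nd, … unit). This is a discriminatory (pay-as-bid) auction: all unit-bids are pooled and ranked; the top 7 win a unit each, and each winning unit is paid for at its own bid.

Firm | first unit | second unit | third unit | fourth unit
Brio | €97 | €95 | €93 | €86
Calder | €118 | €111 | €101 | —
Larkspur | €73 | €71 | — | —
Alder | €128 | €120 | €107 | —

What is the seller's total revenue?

Total revenue: €782

Pooled unit-bids ranked (top 7): 128 (Alder-1), 120 (Alder-2), 118 (Calder-1), 111 (Calder-2), 107 (Alder-3), 101 (Calder-3), 97 (Brio-1)
Next rejected bid: €95 (not a price — pay-as-bid).
Each winning unit pays its own bid.
Revenue = 128 + 120 + 118 + 111 + 107 + 101 + 97 = €782.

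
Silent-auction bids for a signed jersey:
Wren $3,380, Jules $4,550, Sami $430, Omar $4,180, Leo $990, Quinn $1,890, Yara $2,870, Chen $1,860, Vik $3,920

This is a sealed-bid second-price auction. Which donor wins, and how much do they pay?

Jules pays $4,180

Rule: the highest bidder wins and pays the second-highest bid.
Sorting bids: 4,550 (Jules) > 4,180 (Omar) > 3,920 (Vik) > 3,380 (Wren) > 2,870 (Yara) > 1,890 (Quinn) > …
Jules is highest; pays the second-highest bid, $4,180.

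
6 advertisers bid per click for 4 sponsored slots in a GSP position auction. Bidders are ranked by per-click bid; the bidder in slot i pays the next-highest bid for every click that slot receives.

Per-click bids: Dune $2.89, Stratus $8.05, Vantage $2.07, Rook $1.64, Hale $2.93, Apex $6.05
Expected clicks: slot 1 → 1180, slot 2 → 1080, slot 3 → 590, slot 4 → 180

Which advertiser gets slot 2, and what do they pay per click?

Apex; $2.93 per click

Sorting advertisers: $8.05 (Stratus) > $6.05 (Apex) > $2.93 (Hale) > $2.89 (Dune) > $2.07 (Vantage) > …
Slot 2 goes to the second-ranked bidder, Apex, who pays the next bid down: $2.93/click.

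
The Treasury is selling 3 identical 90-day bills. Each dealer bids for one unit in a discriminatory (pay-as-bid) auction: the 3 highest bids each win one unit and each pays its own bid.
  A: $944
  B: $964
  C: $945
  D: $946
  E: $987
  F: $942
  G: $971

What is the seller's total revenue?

Total revenue: $2,922

Sorting: 987 (E), 971 (G), 964 (B), 946 (D), 945 (C), …
Winners (3 units): E, G, B.
Total revenue = 987 + 971 + 964 = $2,922.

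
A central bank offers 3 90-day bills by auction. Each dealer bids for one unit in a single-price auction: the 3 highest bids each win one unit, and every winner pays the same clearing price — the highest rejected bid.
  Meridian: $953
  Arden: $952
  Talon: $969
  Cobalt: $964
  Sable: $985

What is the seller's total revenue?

Ordering the bids: 985 (Sable), 969 (Talon), 964 (Cobalt), 953 (Meridian), 952 (Arden)
Winners (3 units): Sable, Talon, Cobalt.
Clearing price = highest rejected bid = $953.
Total revenue = 3 × $953 = $2,859.

Total revenue: $2,859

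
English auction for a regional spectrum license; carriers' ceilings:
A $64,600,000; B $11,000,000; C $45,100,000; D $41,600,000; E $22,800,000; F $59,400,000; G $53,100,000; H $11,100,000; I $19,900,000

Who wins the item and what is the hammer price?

Sorting limits: 64,600,000 (A) > 59,400,000 (F) > 53,100,000 (G) > 45,100,000 (C) > 41,600,000 (D) > 22,800,000 (E) > …
Bidding ends when F exits at $59,400,000; A takes it.

A wins at $59,400,000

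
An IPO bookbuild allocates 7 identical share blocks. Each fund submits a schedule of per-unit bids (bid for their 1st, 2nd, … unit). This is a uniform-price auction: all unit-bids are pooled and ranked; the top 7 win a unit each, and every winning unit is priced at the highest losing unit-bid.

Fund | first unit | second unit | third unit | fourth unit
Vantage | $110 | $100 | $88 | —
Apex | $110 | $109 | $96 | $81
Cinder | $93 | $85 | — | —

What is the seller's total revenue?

Total revenue: $595

Pooled unit-bids ranked (top 7): 110 (Vantage-1), 110 (Apex-1), 109 (Apex-2), 100 (Vantage-2), 96 (Apex-3), 93 (Cinder-1), 88 (Vantage-3)
First bid not allocated: $85.
Allocation: Apex 3, Cinder 1, Vantage 3. Every unit priced at $85.
Revenue = 7 × 85 = $595.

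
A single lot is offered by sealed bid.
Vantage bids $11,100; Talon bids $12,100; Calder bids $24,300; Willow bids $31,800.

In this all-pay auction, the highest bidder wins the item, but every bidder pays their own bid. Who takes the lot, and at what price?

Bids in order: 31,800 (Willow) > 24,300 (Calder) > 12,100 (Talon) > 11,100 (Vantage)
Willow is highest and takes the item; every bidder forfeits their bid.

Willow pays $31,800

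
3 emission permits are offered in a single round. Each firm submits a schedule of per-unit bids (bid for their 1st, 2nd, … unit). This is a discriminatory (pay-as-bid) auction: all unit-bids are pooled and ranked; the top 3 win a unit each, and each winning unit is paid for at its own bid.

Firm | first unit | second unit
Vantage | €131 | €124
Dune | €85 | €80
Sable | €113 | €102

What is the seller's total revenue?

Merging the schedules and taking the best 3: 131 (Vantage-1), 124 (Vantage-2), 113 (Sable-1)
Next rejected bid: €102 (not a price — pay-as-bid).
Each winning unit pays its own bid.
Revenue = 131 + 124 + 113 = €368.

Total revenue: €368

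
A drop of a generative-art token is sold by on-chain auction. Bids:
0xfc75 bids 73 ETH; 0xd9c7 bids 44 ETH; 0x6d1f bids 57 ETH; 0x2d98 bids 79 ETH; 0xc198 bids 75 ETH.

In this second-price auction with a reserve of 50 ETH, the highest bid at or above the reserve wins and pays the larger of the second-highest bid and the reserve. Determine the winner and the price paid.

Rule: the highest bid at or above the reserve wins and pays the larger of the second-highest bid and the reserve.
Bids in order: 79 (0x2d98) > 75 (0xc198) > 73 (0xfc75) > 57 (0x6d1f) > 44 (0xd9c7)
0x2d98 has the top bid at or above the reserve (79 ETH).
Second-highest bid 75 ETH exceeds the reserve 50 ETH → payment 75 ETH.

0x2d98 pays 75 ETH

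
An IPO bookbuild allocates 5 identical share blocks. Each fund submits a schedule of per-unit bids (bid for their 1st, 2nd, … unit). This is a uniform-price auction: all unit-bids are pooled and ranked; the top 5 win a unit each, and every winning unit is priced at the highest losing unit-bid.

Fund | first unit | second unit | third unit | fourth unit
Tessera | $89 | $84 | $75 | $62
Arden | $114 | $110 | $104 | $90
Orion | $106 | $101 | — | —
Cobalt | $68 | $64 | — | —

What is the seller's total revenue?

Total revenue: $450

All unit-bids, highest first — top 5: 114 (Arden-1), 110 (Arden-2), 106 (Orion-1), 104 (Arden-3), 101 (Orion-2)
First bid not allocated: $90.
Allocation: Arden 3, Orion 2. Every unit priced at $90.
Revenue = 5 × 90 = $450.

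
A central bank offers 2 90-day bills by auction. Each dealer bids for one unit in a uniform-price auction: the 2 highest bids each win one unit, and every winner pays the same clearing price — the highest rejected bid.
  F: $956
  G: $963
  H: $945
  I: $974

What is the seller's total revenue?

Bids ranked high→low: 974 (I), 963 (G), 956 (F), 945 (H)
Winners (2 units): I, G.
Clearing price = highest rejected bid = $956.
Total revenue = 2 × $956 = $1,912.

Total revenue: $1,912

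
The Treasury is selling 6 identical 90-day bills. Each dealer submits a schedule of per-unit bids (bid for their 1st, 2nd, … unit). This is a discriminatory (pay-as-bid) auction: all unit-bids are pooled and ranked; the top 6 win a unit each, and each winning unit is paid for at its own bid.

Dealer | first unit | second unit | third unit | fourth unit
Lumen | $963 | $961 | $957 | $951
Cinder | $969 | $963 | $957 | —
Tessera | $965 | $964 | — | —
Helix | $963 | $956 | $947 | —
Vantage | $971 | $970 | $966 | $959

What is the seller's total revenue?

Total revenue: $5,805

All unit-bids, highest first — top 6: 971 (Vantage-1), 970 (Vantage-2), 969 (Cinder-1), 966 (Vantage-3), 965 (Tessera-1), 964 (Tessera-2)
Next rejected bid: $963 (not a price — pay-as-bid).
Each winning unit pays its own bid.
Revenue = 971 + 970 + 969 + 966 + 965 + 964 = $5,805.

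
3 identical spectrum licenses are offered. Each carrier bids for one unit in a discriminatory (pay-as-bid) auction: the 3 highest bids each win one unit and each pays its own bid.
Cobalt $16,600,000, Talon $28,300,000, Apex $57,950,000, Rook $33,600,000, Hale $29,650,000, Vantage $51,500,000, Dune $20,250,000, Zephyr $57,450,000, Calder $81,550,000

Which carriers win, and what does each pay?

Calder $81,550,000, Apex $57,950,000, Zephyr $57,450,000

Bids ranked high→low: 81,550,000 (Calder), 57,950,000 (Apex), 57,450,000 (Zephyr), 51,500,000 (Vantage), 33,600,000 (Rook), …
Winners (3 units): Calder, Apex, Zephyr.
Each winner pays its own bid: Calder $81,550,000, Apex $57,950,000, Zephyr $57,450,000.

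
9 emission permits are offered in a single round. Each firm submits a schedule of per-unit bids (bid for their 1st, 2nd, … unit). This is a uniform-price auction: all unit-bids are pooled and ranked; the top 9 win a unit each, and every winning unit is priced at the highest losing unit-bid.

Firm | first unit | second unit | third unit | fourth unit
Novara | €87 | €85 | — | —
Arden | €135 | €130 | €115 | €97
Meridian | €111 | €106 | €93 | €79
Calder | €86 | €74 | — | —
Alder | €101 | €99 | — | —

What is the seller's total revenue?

Merging the schedules and taking the best 9: 135 (Arden-1), 130 (Arden-2), 115 (Arden-3), 111 (Meridian-1), 106 (Meridian-2), 101 (Alder-1), 99 (Alder-2), 97 (Arden-4), 93 (Meridian-3)
Highest rejected unit-bid = €87.
Allocation: Alder 2, Arden 4, Meridian 3. Every unit priced at €87.
Revenue = 9 × 87 = €783.

Total revenue: €783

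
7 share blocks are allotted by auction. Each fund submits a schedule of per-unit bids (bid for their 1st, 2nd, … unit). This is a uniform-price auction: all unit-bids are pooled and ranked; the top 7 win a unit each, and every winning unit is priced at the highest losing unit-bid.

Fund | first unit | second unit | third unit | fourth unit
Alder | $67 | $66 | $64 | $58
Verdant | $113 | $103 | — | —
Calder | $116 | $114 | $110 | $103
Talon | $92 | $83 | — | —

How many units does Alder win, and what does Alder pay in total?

Alder: 0 units, pays $0

Pooled unit-bids ranked (top 7): 116 (Calder-1), 114 (Calder-2), 113 (Verdant-1), 110 (Calder-3), 103 (Verdant-2), 103 (Calder-4), 92 (Talon-1)
The (k+1)-th unit-bid is $83.
Alder wins 0 unit(s) at $83 each.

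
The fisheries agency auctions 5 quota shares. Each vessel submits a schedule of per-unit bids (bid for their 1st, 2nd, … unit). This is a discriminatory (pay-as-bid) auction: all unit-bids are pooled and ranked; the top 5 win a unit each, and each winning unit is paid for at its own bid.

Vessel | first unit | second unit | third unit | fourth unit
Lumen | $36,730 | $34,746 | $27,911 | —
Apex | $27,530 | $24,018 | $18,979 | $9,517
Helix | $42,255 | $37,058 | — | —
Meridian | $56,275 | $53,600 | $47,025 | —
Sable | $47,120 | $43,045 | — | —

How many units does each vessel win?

Pooled unit-bids ranked (top 5): 56,275 (Meridian-1), 53,600 (Meridian-2), 47,120 (Sable-1), 47,025 (Meridian-3), 43,045 (Sable-2)
Next rejected bid: $42,255 (not a price — pay-as-bid).
Allocation: Meridian 3, Sable 2.

Meridian 3, Sable 2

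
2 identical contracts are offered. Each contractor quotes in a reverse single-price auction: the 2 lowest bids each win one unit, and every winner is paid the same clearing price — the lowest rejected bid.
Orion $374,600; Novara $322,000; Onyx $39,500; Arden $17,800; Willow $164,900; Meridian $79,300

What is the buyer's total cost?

Sorting: 17,800 (Arden), 39,500 (Onyx), 79,300 (Meridian), 164,900 (Willow), …
The 2 lowest are Arden, Onyx.
Clearing price = lowest rejected bid = $79,300.
Total cost = 2 × $79,300 = $158,600.

Total cost: $158,600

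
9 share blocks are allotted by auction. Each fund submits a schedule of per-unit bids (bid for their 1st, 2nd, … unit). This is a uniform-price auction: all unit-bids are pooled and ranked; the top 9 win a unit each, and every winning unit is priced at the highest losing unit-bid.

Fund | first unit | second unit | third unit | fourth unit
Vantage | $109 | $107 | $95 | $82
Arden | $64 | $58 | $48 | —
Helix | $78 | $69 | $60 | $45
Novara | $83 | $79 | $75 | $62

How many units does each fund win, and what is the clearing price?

Merging the schedules and taking the best 9: 109 (Vantage-1), 107 (Vantage-2), 95 (Vantage-3), 83 (Novara-1), 82 (Vantage-4), 79 (Novara-2), 78 (Helix-1), 75 (Novara-3), 69 (Helix-2)
First bid not allocated: $64.
Allocation: Helix 2, Novara 3, Vantage 4.

Helix 2, Novara 3, Vantage 4; clearing price $64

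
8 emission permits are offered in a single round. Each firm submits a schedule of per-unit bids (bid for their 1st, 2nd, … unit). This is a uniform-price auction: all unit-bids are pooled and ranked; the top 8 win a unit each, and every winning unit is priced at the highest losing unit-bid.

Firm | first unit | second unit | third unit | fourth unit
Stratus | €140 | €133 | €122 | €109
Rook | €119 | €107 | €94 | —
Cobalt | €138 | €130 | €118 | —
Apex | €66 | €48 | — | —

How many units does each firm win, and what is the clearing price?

Cobalt 3, Rook 1, Stratus 4; clearing price €107

Pooled unit-bids ranked (top 8): 140 (Stratus-1), 138 (Cobalt-1), 133 (Stratus-2), 130 (Cobalt-2), 122 (Stratus-3), 119 (Rook-1), 118 (Cobalt-3), 109 (Stratus-4)
First bid not allocated: €107.
Allocation: Cobalt 3, Rook 1, Stratus 4.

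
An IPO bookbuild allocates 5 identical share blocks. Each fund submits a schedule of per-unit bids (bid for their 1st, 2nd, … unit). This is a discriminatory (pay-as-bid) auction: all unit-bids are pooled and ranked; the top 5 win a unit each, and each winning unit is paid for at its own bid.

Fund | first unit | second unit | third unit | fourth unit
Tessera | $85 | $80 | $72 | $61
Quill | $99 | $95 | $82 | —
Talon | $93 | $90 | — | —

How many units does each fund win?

Merging the schedules and taking the best 5: 99 (Quill-1), 95 (Quill-2), 93 (Talon-1), 90 (Talon-2), 85 (Tessera-1)
Next rejected bid: $82 (not a price — pay-as-bid).
Allocation: Quill 2, Talon 2, Tessera 1.

Quill 2, Talon 2, Tessera 1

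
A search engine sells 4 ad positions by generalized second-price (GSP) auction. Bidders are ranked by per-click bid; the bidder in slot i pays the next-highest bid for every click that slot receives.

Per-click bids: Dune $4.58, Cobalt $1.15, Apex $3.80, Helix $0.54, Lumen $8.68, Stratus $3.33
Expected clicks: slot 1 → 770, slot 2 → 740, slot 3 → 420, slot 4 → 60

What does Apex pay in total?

Per-click bids in order: $8.68 (Lumen) > $4.58 (Dune) > $3.80 (Apex) > $3.33 (Stratus) > $1.15 (Cobalt) > …
Apex holds slot 3 → pays next bid $3.33 × 420 clicks = $1398.60.

Apex pays $1398.60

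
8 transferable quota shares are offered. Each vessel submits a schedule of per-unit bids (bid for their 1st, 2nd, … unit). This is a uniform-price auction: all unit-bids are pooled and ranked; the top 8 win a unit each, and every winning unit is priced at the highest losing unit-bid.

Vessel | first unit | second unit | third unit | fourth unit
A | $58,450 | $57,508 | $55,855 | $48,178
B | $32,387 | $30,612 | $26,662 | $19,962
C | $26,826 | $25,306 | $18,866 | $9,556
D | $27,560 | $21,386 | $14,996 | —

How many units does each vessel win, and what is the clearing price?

A 4, B 2, C 1, D 1; clearing price $26,662

All unit-bids, highest first — top 8: 58,450 (A-1), 57,508 (A-2), 55,855 (A-3), 48,178 (A-4), 32,387 (B-1), 30,612 (B-2), 27,560 (D-1), 26,826 (C-1)
First bid not allocated: $26,662.
Allocation: A 4, B 2, C 1, D 1.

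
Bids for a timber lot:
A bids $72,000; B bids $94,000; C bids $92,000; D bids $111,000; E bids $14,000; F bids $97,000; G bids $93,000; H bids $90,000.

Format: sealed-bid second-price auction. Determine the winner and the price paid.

Sorting bids: 111,000 (D) > 97,000 (F) > 94,000 (B) > 93,000 (G) > 92,000 (C) > 90,000 (H) > …
Second-price: D pays F's bid of $97,000.

D pays $97,000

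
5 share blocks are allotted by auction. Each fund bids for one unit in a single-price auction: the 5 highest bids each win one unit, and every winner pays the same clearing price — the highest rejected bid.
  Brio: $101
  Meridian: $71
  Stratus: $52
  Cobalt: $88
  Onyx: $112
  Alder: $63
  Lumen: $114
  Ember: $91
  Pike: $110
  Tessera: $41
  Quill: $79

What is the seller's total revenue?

Total revenue: $440

Ordering the bids: 114 (Lumen), 112 (Onyx), 110 (Pike), 101 (Brio), 91 (Ember), 88 (Cobalt), 79 (Quill), …
Top 5: Lumen, Onyx, Pike, Brio, Ember.
Highest unsuccessful bid: $88 → clearing price.
Total revenue = 5 × $88 = $440.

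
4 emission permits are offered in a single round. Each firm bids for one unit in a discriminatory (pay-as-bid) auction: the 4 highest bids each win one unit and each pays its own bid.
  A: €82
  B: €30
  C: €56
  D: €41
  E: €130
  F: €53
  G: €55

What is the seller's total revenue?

Ordering the bids: 130 (E), 82 (A), 56 (C), 55 (G), 53 (F), 41 (D), …
Top 4: E, A, C, G.
Total revenue = 130 + 82 + 56 + 55 = €323.

Total revenue: €323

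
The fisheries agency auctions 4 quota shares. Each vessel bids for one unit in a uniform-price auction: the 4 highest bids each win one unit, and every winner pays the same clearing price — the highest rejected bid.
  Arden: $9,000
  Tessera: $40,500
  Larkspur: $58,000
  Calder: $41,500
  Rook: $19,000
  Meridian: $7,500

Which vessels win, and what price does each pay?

Ordering the bids: 58,000 (Larkspur), 41,500 (Calder), 40,500 (Tessera), 19,000 (Rook), 9,000 (Arden), 7,500 (Meridian)
The 4 highest are Larkspur, Calder, Tessera, Rook.
Clearing price = highest rejected bid = $9,000.

Larkspur, Calder, Tessera, Rook; each pays $9,000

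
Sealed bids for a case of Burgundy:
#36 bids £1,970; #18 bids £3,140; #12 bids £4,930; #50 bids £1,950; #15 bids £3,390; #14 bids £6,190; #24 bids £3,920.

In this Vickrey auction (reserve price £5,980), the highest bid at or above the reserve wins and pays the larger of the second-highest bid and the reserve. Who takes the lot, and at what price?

Bids in order: 6,190 (#14) > 4,930 (#12) > 3,920 (#24) > 3,390 (#15) > 3,140 (#18) > 1,970 (#36) > …
#14 has the top bid at or above the reserve (£6,190).
Second-highest bid £4,930 is below the reserve £5,980, so the reserve binds → payment £5,980.

#14 pays £5,980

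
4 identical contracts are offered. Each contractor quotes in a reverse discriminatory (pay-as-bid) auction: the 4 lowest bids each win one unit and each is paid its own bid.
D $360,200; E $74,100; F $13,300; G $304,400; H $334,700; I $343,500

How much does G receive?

Bids ranked low→high: 13,300 (F), 74,100 (E), 304,400 (G), 334,700 (H), 343,500 (I), 360,200 (D)
Winners (4 units): F, E, G, H.
G wins → own bid $304,400.

G is paid $304,400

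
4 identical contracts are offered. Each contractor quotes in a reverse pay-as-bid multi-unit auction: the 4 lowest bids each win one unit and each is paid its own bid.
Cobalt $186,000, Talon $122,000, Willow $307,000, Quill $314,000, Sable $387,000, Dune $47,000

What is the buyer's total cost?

Total cost: $662,000

Sorting: 47,000 (Dune), 122,000 (Talon), 186,000 (Cobalt), 307,000 (Willow), 314,000 (Quill), 387,000 (Sable)
Lowest 4: Dune, Talon, Cobalt, Willow.
Total cost = 47,000 + 122,000 + 186,000 + 307,000 = $662,000.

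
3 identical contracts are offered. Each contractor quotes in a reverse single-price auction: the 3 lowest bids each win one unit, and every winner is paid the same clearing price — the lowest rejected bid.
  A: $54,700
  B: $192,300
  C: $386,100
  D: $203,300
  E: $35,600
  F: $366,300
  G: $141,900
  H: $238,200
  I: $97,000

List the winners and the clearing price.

E, A, I; each is paid $141,900

Bids ranked low→high: 35,600 (E), 54,700 (A), 97,000 (I), 141,900 (G), 192,300 (B), …
The 3 lowest are E, A, I.
Lowest unsuccessful bid: $141,900 → clearing price.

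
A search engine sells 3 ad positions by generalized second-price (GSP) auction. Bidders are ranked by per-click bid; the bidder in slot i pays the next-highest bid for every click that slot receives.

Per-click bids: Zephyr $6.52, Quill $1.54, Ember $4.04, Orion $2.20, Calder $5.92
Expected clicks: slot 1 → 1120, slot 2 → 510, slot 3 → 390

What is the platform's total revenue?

Total revenue: $9548.80

Sorting advertisers: $6.52 (Zephyr) > $5.92 (Calder) > $4.04 (Ember) > $2.20 (Orion) > …
Slot 1: Zephyr pays $5.92 × 1120 = $6630.40
Slot 2: Calder pays $4.04 × 510 = $2060.40
Slot 3: Ember pays $2.20 × 390 = $858.00
Total = $9548.80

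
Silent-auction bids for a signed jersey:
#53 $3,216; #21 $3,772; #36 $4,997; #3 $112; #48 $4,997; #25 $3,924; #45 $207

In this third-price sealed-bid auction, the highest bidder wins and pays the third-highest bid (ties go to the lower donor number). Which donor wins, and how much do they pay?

Bids in order: 4,997 (#36) > 4,997 (#48) > 3,924 (#25) > 3,772 (#21) > 3,216 (#53) > 207 (#45) > …
#36 and #48 tie at $4,997; tie-break gives it to #36.
#36 wins; payment is bid #3 in the ranking = $3,924.

#36 pays $3,924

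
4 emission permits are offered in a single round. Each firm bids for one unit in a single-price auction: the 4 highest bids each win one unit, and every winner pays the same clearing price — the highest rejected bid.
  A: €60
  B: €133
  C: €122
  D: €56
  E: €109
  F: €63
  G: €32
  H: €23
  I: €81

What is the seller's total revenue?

Total revenue: €252

Bids ranked high→low: 133 (B), 122 (C), 109 (E), 81 (I), 63 (F), 60 (A), …
Winners (4 units): B, C, E, I.
Clearing price = highest rejected bid = €63.
Total revenue = 4 × €63 = €252.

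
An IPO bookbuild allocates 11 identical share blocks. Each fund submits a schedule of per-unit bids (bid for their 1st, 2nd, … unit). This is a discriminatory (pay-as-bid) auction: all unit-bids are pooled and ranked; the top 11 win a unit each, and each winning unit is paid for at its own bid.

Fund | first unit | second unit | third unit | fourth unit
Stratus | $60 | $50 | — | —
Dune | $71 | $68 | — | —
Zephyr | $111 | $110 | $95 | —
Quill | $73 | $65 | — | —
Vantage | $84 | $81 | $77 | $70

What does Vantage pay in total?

Merging the schedules and taking the best 11: 111 (Zephyr-1), 110 (Zephyr-2), 95 (Zephyr-3), 84 (Vantage-1), 81 (Vantage-2), 77 (Vantage-3), 73 (Quill-1), 71 (Dune-1), 70 (Vantage-4), 68 (Dune-2), 65 (Quill-2)
Next rejected bid: $60 (not a price — pay-as-bid).
Vantage's winning unit-bids: 84 + 81 + 77 + 70 = $312.

Vantage pays $312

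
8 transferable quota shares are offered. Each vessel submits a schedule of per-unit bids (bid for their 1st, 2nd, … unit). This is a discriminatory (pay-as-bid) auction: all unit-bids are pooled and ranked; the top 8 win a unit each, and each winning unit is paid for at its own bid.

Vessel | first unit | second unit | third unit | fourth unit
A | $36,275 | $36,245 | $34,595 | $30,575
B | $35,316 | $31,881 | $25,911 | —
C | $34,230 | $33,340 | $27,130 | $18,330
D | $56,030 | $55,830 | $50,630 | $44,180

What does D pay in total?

D pays $206,670

Pooled unit-bids ranked (top 8): 56,030 (D-1), 55,830 (D-2), 50,630 (D-3), 44,180 (D-4), 36,275 (A-1), 36,245 (A-2), 35,316 (B-1), 34,595 (A-3)
Next rejected bid: $34,230 (not a price — pay-as-bid).
D's winning unit-bids: 56,030 + 55,830 + 50,630 + 44,180 = $206,670.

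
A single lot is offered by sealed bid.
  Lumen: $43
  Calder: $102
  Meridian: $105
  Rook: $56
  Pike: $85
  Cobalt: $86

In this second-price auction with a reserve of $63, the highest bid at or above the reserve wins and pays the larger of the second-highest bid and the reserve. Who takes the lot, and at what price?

Rule: the highest bid at or above the reserve wins and pays the larger of the second-highest bid and the reserve.
Bids ranked: 105 (Meridian) > 102 (Calder) > 86 (Cobalt) > 85 (Pike) > 56 (Rook) > 43 (Lumen)
Highest eligible bid: Meridian at $105.
Second-highest bid $102 exceeds the reserve $63 → payment $102.

Meridian pays $102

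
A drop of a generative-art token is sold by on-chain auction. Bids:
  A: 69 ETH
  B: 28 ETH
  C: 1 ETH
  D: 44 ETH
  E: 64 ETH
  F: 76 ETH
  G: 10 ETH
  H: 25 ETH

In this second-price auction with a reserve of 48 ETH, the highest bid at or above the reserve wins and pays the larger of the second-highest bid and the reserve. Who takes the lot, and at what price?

Bids ranked: 76 (F) > 69 (A) > 64 (E) > 44 (D) > 28 (B) > 25 (H) > …
Highest eligible bid: F at 76 ETH.
Second-highest bid 69 ETH exceeds the reserve 48 ETH → payment 69 ETH.

F pays 69 ETH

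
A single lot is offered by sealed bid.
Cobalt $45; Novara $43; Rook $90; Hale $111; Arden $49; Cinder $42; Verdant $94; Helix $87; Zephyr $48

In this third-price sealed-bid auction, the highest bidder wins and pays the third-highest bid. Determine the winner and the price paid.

Rule: the highest bidder wins and pays the third-highest bid.
Bids ranked: 111 (Hale) > 94 (Verdant) > 90 (Rook) > 87 (Helix) > 49 (Arden) > 48 (Zephyr) > …
Hale wins; payment is bid #3 in the ranking = $90.

Hale pays $90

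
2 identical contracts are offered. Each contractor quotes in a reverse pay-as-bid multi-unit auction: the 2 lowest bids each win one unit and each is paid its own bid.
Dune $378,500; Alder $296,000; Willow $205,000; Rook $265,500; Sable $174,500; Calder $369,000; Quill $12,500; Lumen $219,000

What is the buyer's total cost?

Sorting: 12,500 (Quill), 174,500 (Sable), 205,000 (Willow), 219,000 (Lumen), …
The 2 lowest are Quill, Sable.
Total cost = 12,500 + 174,500 = $187,000.

Total cost: $187,000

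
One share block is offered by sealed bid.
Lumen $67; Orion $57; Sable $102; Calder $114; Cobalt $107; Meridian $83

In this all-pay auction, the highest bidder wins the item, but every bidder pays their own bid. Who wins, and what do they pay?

Calder pays $114

Sorting bids: 114 (Calder) > 107 (Cobalt) > 102 (Sable) > 83 (Meridian) > 67 (Lumen) > 57 (Orion)
Calder wins with the top bid; all bids are sunk regardless.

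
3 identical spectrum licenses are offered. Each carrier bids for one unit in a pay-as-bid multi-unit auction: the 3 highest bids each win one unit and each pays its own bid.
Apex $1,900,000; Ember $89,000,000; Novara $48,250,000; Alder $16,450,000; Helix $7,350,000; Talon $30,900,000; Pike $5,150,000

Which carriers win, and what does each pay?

Ember $89,000,000, Novara $48,250,000, Talon $30,900,000

Ordering the bids: 89,000,000 (Ember), 48,250,000 (Novara), 30,900,000 (Talon), 16,450,000 (Alder), 7,350,000 (Helix), …
The 3 highest are Ember, Novara, Talon.
Each winner pays its own bid: Ember $89,000,000, Novara $48,250,000, Talon $30,900,000.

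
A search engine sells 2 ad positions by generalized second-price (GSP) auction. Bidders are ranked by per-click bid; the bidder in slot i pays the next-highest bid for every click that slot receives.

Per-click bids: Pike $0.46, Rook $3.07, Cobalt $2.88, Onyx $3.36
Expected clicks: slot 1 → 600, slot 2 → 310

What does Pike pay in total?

Pike pays $0.00

Sorting advertisers: $3.36 (Onyx) > $3.07 (Rook) > $2.88 (Cobalt) > …
Pike ranks below slot 2 → no slot, pays nothing.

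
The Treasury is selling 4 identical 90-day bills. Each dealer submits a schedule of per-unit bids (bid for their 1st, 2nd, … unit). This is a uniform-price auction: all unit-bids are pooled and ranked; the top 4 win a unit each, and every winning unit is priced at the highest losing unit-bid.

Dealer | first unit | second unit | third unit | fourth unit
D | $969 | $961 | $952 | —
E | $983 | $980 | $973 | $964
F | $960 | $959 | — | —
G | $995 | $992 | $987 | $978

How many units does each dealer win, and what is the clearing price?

Pooled unit-bids ranked (top 4): 995 (G-1), 992 (G-2), 987 (G-3), 983 (E-1)
First bid not allocated: $980.
Allocation: E 1, G 3.

E 1, G 3; clearing price $980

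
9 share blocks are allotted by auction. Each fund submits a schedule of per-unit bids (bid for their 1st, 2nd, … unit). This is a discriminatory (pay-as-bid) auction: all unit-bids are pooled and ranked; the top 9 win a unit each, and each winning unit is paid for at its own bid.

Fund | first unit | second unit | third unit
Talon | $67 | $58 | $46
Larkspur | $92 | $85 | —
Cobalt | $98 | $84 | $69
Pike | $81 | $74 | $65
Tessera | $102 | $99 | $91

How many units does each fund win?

Merging the schedules and taking the best 9: 102 (Tessera-1), 99 (Tessera-2), 98 (Cobalt-1), 92 (Larkspur-1), 91 (Tessera-3), 85 (Larkspur-2), 84 (Cobalt-2), 81 (Pike-1), 74 (Pike-2)
Next rejected bid: $69 (not a price — pay-as-bid).
Allocation: Cobalt 2, Larkspur 2, Pike 2, Tessera 3.

Cobalt 2, Larkspur 2, Pike 2, Tessera 3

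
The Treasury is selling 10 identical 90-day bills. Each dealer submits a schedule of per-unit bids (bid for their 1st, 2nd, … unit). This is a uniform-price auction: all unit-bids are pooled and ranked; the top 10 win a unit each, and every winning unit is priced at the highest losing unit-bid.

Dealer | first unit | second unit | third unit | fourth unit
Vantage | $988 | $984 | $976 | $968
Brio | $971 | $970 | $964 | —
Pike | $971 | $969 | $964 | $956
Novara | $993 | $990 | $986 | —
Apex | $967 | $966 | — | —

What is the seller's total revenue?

Pooled unit-bids ranked (top 10): 993 (Novara-1), 990 (Novara-2), 988 (Vantage-1), 986 (Novara-3), 984 (Vantage-2), 976 (Vantage-3), 971 (Brio-1), 971 (Pike-1), 970 (Brio-2), 969 (Pike-2)
First bid not allocated: $968.
Allocation: Brio 2, Novara 3, Pike 2, Vantage 3. Every unit priced at $968.
Revenue = 10 × 968 = $9,680.

Total revenue: $9,680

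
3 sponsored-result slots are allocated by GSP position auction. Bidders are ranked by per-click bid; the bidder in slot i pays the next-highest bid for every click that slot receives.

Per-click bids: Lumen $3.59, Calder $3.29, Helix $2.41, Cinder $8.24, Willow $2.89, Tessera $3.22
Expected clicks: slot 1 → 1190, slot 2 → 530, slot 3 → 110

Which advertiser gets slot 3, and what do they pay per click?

Calder; $3.22 per click

Sorting advertisers: $8.24 (Cinder) > $3.59 (Lumen) > $3.29 (Calder) > $3.22 (Tessera) > …
Slot 3 goes to the third-ranked bidder, Calder, who pays the next bid down: $3.22/click.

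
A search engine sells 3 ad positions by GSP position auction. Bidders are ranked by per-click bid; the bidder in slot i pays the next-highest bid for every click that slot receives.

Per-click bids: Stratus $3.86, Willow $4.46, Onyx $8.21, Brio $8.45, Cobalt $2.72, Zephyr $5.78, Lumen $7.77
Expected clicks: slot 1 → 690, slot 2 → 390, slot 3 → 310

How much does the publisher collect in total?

Total revenue: $10487.00

Per-click bids in order: $8.45 (Brio) > $8.21 (Onyx) > $7.77 (Lumen) > $5.78 (Zephyr) > …
Slot 1: Brio pays $8.21 × 690 = $5664.90
Slot 2: Onyx pays $7.77 × 390 = $3030.30
Slot 3: Lumen pays $5.78 × 310 = $1791.80
Total = $10487.00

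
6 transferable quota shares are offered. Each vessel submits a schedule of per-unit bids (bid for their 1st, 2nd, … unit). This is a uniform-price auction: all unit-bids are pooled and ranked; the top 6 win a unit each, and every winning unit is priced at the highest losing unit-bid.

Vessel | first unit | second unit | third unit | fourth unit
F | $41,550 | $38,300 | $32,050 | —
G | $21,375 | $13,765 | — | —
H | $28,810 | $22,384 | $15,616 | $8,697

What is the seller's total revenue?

Total revenue: $93,696

Merging the schedules and taking the best 6: 41,550 (F-1), 38,300 (F-2), 32,050 (F-3), 28,810 (H-1), 22,384 (H-2), 21,375 (G-1)
The (k+1)-th unit-bid is $15,616.
Allocation: F 3, G 1, H 2. Every unit priced at $15,616.
Revenue = 6 × 15,616 = $93,696.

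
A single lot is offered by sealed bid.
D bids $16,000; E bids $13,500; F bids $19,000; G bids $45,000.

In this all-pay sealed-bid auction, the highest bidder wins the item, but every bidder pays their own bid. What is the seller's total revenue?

Rule: the highest bidder wins the item, but every bidder pays their own bid.
Sorting bids: 45,000 (G) > 19,000 (F) > 16,000 (D) > 13,500 (E)
Every bidder forfeits their bid regardless of winning.
Revenue = 16,000 + 13,500 + 19,000 + 45,000 = $93,500.

Total revenue: $93,500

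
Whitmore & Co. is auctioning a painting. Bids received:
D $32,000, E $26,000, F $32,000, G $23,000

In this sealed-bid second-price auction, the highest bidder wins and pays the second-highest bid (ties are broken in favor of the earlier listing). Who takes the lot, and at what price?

Bids in order: 32,000 (D) > 32,000 (F) > 26,000 (E) > 23,000 (G)
Tie at $32,000 → D wins by tie-break.
D is highest; pays the second-highest bid, $32,000.

D pays $32,000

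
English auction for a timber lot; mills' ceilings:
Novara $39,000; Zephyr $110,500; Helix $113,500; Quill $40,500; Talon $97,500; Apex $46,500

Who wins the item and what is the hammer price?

Open ascending-bid auction: the price rises until one bidder remains; the winner pays the price at which the last rival dropped out.
Limits ranked: 113,500 (Helix) > 110,500 (Zephyr) > 97,500 (Talon) > 46,500 (Apex) > 40,500 (Quill) > 39,000 (Novara)
Zephyr is the last rival to drop out, at $110,500; Helix remains and wins at that price.

Helix wins at $110,500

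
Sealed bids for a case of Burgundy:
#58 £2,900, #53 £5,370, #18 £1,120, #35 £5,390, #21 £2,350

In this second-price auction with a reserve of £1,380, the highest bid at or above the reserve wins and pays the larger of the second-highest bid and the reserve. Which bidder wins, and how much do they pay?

#35 pays £5,370

Rule: the highest bid at or above the reserve wins and pays the larger of the second-highest bid and the reserve.
Bids in order: 5,390 (#35) > 5,370 (#53) > 2,900 (#58) > 2,350 (#21) > 1,120 (#18)
#35 has the top bid at or above the reserve (£5,390).
Second-highest bid £5,370 exceeds the reserve £1,380 → payment £5,370.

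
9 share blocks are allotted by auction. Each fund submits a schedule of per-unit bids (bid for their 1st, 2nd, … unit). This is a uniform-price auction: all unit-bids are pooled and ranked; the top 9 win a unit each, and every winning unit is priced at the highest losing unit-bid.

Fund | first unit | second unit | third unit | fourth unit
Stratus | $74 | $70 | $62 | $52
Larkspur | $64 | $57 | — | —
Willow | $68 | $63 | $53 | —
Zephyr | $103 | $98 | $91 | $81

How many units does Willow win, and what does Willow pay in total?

All unit-bids, highest first — top 9: 103 (Zephyr-1), 98 (Zephyr-2), 91 (Zephyr-3), 81 (Zephyr-4), 74 (Stratus-1), 70 (Stratus-2), 68 (Willow-1), 64 (Larkspur-1), 63 (Willow-2)
The (k+1)-th unit-bid is $62.
Willow wins 2 unit(s) at $62 each.

Willow: 2 units, pays $124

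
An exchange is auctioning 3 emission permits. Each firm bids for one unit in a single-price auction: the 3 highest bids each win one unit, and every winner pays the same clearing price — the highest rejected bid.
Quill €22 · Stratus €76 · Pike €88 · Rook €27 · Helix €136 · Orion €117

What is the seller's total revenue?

Ordering the bids: 136 (Helix), 117 (Orion), 88 (Pike), 76 (Stratus), 27 (Rook), …
The 3 highest are Helix, Orion, Pike.
First losing bid is Stratus's €76, which sets the uniform price.
Total revenue = 3 × €76 = €228.

Total revenue: €228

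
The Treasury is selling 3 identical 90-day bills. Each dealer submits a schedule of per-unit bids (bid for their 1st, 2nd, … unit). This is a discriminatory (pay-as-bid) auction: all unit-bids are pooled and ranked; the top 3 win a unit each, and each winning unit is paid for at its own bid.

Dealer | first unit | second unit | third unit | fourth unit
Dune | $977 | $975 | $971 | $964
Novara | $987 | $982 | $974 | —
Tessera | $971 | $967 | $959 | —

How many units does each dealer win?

Dune 1, Novara 2

All unit-bids, highest first — top 3: 987 (Novara-1), 982 (Novara-2), 977 (Dune-1)
Next rejected bid: $975 (not a price — pay-as-bid).
Allocation: Dune 1, Novara 2.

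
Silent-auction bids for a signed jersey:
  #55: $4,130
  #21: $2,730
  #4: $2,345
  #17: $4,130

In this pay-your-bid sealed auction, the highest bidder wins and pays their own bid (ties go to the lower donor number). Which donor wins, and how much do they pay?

#17 pays $4,130

Pay-your-bid sealed auction: the highest bidder wins and pays their own bid.
Bids ranked: 4,130 (#17) > 4,130 (#55) > 2,730 (#21) > 2,345 (#4)
Tie at $4,130 → #17 wins by tie-break.
#17 has the highest bid and pays exactly that: $4,130.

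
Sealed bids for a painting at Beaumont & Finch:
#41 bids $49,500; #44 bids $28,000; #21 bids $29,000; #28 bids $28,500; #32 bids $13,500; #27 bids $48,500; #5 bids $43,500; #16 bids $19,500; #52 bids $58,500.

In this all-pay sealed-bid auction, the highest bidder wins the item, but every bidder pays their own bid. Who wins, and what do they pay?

#52 pays $58,500

Bids ranked: 58,500 (#52) > 49,500 (#41) > 48,500 (#27) > 43,500 (#5) > 29,000 (#21) > 28,500 (#28) > …
#52 wins with the top bid; all bids are sunk regardless.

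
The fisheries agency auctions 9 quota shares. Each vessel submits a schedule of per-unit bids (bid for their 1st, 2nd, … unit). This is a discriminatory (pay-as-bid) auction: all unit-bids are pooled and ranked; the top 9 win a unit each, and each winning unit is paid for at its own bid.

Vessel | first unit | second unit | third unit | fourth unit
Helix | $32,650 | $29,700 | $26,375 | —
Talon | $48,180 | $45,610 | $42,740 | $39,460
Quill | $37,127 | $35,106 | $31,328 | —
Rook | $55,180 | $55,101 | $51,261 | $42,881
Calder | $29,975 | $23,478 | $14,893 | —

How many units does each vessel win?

Merging the schedules and taking the best 9: 55,180 (Rook-1), 55,101 (Rook-2), 51,261 (Rook-3), 48,180 (Talon-1), 45,610 (Talon-2), 42,881 (Rook-4), 42,740 (Talon-3), 39,460 (Talon-4), 37,127 (Quill-1)
Next rejected bid: $35,106 (not a price — pay-as-bid).
Allocation: Quill 1, Rook 4, Talon 4.

Quill 1, Rook 4, Talon 4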